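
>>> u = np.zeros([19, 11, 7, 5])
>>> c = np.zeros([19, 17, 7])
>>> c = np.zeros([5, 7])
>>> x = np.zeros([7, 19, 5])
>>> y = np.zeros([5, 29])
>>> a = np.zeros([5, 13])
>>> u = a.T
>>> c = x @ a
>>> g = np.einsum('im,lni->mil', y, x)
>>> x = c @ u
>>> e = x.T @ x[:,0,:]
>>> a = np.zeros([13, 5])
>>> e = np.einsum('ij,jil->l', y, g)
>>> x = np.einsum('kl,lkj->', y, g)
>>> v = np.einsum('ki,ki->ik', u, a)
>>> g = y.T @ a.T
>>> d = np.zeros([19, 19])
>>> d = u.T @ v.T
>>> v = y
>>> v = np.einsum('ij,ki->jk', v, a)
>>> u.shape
(13, 5)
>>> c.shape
(7, 19, 13)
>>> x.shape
()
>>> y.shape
(5, 29)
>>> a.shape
(13, 5)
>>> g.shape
(29, 13)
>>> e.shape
(7,)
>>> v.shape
(29, 13)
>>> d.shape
(5, 5)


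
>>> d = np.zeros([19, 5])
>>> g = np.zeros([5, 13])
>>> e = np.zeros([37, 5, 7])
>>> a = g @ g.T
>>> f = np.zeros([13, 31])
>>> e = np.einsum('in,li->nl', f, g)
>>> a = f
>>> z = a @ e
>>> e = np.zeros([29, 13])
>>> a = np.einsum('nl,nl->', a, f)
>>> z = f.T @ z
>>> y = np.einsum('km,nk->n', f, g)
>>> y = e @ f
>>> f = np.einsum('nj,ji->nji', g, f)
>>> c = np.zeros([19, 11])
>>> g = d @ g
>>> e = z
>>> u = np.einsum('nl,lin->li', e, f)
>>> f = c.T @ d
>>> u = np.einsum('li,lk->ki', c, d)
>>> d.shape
(19, 5)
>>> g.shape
(19, 13)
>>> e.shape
(31, 5)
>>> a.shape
()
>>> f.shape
(11, 5)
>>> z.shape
(31, 5)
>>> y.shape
(29, 31)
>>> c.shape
(19, 11)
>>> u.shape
(5, 11)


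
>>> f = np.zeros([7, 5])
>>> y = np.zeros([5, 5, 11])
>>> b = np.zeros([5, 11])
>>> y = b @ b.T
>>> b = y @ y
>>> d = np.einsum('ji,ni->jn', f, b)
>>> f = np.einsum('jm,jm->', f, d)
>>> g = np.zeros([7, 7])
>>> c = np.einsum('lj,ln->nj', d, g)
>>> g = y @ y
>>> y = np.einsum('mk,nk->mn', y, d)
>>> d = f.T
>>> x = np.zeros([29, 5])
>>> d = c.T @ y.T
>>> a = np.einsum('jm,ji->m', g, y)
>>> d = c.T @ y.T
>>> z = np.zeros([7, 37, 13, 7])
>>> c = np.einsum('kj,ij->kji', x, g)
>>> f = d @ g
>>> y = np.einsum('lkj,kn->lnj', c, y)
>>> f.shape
(5, 5)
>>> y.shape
(29, 7, 5)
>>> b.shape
(5, 5)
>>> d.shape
(5, 5)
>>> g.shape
(5, 5)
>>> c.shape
(29, 5, 5)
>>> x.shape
(29, 5)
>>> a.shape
(5,)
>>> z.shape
(7, 37, 13, 7)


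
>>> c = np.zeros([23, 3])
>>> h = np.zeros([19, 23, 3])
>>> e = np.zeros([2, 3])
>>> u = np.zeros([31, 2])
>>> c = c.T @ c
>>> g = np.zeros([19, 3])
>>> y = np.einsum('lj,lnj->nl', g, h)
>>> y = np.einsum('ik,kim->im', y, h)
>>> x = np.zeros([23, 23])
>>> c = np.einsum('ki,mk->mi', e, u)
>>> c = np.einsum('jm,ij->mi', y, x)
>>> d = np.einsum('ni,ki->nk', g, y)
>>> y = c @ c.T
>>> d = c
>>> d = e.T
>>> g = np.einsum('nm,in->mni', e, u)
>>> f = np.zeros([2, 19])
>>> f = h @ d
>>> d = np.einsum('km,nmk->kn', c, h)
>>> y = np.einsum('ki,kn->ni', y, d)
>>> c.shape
(3, 23)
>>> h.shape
(19, 23, 3)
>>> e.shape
(2, 3)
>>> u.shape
(31, 2)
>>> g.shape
(3, 2, 31)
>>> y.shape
(19, 3)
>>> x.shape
(23, 23)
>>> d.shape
(3, 19)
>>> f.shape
(19, 23, 2)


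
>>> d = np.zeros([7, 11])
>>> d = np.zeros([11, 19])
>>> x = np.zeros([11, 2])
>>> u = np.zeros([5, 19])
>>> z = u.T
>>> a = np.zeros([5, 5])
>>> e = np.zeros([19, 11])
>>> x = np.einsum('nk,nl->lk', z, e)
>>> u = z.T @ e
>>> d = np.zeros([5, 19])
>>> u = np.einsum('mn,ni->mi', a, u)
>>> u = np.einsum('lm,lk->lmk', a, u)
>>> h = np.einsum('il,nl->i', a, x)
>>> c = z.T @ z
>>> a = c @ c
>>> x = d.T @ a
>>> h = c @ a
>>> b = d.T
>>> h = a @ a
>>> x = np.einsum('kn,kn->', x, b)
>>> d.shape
(5, 19)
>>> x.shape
()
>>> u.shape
(5, 5, 11)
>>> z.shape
(19, 5)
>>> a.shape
(5, 5)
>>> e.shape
(19, 11)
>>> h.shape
(5, 5)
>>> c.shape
(5, 5)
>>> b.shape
(19, 5)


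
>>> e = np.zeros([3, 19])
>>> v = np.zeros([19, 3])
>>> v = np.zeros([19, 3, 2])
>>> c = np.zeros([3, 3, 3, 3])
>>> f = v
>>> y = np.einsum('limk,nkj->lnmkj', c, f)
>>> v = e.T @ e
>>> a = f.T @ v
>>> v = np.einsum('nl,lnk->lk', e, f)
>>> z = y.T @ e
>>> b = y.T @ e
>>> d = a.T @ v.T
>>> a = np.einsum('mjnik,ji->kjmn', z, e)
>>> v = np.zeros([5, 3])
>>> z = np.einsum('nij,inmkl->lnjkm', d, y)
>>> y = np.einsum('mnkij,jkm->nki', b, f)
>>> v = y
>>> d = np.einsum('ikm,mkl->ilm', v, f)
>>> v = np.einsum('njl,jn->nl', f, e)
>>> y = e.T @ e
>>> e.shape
(3, 19)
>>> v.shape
(19, 2)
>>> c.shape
(3, 3, 3, 3)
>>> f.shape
(19, 3, 2)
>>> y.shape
(19, 19)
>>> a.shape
(19, 3, 2, 3)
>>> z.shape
(2, 19, 19, 3, 3)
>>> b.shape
(2, 3, 3, 19, 19)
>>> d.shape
(3, 2, 19)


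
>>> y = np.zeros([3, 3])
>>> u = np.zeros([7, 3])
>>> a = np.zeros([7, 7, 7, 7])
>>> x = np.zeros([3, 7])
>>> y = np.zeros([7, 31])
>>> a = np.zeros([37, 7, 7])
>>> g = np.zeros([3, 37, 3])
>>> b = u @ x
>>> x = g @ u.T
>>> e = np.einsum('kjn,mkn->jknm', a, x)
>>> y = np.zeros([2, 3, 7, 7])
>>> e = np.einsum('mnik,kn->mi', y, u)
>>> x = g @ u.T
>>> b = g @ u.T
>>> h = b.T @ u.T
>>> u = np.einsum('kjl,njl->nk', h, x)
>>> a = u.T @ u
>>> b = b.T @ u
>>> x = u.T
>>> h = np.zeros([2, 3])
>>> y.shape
(2, 3, 7, 7)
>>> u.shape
(3, 7)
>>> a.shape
(7, 7)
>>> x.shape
(7, 3)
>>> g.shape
(3, 37, 3)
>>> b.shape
(7, 37, 7)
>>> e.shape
(2, 7)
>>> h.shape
(2, 3)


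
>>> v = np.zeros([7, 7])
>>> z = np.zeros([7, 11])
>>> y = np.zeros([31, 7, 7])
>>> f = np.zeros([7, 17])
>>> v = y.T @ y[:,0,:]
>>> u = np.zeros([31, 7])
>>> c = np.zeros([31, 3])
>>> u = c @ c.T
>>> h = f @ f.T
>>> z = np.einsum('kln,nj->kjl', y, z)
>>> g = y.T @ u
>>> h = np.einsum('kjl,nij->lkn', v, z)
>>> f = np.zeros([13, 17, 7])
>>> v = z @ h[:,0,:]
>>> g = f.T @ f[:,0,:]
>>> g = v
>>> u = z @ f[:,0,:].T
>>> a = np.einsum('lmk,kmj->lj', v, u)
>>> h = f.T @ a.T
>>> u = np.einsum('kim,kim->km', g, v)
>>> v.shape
(31, 11, 31)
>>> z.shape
(31, 11, 7)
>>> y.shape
(31, 7, 7)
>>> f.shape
(13, 17, 7)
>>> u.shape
(31, 31)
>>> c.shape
(31, 3)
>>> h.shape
(7, 17, 31)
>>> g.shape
(31, 11, 31)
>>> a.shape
(31, 13)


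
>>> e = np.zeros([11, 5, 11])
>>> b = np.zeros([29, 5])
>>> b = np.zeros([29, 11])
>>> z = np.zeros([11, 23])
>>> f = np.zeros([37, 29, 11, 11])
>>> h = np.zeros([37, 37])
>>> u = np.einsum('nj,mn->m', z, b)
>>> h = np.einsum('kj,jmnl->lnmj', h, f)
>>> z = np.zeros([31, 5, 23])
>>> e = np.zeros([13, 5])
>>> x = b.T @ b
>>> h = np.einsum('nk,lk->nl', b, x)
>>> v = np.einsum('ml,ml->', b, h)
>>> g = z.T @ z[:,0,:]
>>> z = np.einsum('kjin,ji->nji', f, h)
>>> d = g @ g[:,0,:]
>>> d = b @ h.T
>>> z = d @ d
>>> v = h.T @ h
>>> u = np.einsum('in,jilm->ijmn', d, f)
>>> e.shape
(13, 5)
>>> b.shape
(29, 11)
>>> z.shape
(29, 29)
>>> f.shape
(37, 29, 11, 11)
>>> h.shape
(29, 11)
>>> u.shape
(29, 37, 11, 29)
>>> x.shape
(11, 11)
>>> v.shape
(11, 11)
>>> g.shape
(23, 5, 23)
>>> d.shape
(29, 29)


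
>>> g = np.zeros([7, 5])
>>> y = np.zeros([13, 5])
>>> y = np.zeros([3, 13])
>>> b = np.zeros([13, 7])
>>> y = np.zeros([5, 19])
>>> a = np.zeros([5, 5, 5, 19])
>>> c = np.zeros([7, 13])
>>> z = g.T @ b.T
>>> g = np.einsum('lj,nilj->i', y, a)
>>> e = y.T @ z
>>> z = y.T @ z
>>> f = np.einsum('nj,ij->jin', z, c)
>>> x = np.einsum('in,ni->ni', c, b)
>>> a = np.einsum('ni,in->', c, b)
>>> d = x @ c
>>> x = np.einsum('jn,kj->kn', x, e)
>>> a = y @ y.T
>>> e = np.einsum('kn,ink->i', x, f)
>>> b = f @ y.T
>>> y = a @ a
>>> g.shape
(5,)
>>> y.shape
(5, 5)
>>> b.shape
(13, 7, 5)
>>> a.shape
(5, 5)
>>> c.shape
(7, 13)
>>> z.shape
(19, 13)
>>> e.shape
(13,)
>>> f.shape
(13, 7, 19)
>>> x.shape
(19, 7)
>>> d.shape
(13, 13)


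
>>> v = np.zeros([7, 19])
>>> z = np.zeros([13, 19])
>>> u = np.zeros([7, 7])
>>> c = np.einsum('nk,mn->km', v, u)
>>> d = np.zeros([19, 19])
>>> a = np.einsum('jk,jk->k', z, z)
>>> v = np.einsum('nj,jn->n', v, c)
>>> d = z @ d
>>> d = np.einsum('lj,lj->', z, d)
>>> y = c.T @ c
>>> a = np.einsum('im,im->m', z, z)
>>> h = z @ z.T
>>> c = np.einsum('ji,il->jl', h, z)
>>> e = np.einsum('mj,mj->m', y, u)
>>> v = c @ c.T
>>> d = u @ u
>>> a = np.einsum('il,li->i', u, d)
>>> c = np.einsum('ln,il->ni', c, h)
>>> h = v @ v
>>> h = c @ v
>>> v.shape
(13, 13)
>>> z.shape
(13, 19)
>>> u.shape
(7, 7)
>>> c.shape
(19, 13)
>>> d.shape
(7, 7)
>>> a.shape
(7,)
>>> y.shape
(7, 7)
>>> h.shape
(19, 13)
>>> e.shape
(7,)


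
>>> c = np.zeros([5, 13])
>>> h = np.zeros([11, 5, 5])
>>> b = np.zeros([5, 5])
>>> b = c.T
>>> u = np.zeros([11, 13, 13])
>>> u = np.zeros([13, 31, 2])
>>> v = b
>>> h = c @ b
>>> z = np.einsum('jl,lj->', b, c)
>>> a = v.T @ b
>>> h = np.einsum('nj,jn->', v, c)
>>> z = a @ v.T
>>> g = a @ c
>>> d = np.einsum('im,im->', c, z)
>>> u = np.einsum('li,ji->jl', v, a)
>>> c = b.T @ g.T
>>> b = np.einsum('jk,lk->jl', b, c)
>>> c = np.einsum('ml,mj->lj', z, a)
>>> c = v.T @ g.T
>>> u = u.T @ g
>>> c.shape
(5, 5)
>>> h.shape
()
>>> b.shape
(13, 5)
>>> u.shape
(13, 13)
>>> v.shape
(13, 5)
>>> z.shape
(5, 13)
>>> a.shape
(5, 5)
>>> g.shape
(5, 13)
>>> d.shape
()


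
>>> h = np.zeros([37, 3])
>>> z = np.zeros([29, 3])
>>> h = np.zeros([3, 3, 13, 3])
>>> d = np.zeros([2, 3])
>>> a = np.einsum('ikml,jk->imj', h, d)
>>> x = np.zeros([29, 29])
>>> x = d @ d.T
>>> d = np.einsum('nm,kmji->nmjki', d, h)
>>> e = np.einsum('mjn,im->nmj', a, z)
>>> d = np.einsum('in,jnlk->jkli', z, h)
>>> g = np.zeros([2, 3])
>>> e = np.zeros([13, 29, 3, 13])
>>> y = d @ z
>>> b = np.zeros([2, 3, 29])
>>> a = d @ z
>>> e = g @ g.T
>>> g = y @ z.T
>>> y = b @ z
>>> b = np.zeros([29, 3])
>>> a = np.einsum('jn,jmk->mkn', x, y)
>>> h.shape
(3, 3, 13, 3)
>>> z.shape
(29, 3)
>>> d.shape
(3, 3, 13, 29)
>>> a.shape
(3, 3, 2)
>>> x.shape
(2, 2)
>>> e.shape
(2, 2)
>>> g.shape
(3, 3, 13, 29)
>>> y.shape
(2, 3, 3)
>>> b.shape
(29, 3)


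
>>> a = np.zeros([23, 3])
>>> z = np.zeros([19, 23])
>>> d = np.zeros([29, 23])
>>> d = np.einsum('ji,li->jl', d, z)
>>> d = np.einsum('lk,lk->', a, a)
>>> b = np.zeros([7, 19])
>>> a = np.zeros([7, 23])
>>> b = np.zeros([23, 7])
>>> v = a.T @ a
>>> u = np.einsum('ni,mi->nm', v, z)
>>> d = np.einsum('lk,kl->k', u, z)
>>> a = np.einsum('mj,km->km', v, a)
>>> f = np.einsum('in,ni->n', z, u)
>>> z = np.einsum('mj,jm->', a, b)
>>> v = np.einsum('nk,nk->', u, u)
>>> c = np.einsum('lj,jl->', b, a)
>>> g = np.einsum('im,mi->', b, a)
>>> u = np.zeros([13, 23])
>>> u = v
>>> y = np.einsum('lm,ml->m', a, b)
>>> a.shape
(7, 23)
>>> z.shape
()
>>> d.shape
(19,)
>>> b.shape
(23, 7)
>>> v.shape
()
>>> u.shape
()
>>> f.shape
(23,)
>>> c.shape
()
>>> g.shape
()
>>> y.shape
(23,)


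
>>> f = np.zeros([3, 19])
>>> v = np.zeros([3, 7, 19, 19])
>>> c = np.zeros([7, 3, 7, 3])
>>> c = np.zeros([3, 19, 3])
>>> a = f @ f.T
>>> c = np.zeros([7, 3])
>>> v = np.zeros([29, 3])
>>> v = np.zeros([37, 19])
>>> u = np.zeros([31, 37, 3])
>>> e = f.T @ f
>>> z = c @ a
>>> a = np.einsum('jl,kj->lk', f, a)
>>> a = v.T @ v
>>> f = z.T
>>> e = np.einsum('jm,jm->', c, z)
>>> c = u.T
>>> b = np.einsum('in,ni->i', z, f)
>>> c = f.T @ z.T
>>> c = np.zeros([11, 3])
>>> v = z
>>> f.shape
(3, 7)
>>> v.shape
(7, 3)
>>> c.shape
(11, 3)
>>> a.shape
(19, 19)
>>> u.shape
(31, 37, 3)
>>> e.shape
()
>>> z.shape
(7, 3)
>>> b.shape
(7,)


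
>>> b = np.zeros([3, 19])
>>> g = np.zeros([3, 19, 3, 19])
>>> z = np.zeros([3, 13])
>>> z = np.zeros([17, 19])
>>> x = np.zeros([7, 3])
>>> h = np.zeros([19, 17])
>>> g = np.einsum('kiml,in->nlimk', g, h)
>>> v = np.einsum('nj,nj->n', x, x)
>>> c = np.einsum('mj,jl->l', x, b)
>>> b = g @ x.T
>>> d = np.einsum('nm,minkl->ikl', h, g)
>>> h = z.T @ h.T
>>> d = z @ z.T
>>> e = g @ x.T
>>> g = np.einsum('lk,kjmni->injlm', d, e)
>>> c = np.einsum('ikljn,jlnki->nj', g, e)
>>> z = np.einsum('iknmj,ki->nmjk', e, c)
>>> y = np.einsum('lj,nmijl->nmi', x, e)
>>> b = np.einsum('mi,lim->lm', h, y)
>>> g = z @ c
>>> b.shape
(17, 19)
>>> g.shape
(19, 3, 7, 17)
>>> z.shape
(19, 3, 7, 19)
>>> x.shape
(7, 3)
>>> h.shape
(19, 19)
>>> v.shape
(7,)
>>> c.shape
(19, 17)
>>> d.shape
(17, 17)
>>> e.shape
(17, 19, 19, 3, 7)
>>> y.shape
(17, 19, 19)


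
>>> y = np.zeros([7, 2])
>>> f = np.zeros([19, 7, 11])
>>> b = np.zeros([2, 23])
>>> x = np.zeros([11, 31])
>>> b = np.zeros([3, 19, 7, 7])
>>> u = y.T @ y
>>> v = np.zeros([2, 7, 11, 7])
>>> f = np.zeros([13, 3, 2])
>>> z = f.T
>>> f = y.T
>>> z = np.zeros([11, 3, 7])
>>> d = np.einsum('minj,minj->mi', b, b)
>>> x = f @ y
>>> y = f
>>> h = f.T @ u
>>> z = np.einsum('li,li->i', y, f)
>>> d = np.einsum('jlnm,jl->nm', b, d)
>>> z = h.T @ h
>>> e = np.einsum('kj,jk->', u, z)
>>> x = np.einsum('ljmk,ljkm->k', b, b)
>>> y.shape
(2, 7)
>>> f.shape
(2, 7)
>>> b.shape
(3, 19, 7, 7)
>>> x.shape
(7,)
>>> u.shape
(2, 2)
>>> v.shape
(2, 7, 11, 7)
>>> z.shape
(2, 2)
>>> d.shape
(7, 7)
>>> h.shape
(7, 2)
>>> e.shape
()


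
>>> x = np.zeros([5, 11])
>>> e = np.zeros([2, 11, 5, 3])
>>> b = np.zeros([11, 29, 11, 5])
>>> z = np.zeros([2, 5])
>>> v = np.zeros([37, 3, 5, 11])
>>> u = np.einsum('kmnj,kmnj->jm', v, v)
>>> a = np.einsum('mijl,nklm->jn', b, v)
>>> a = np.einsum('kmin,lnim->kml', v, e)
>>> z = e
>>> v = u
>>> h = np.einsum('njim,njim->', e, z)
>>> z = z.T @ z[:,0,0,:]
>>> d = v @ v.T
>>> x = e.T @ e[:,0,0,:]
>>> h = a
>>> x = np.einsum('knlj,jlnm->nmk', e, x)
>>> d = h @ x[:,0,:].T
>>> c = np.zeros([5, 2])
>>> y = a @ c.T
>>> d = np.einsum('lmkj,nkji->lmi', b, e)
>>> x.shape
(11, 3, 2)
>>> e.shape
(2, 11, 5, 3)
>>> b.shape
(11, 29, 11, 5)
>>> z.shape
(3, 5, 11, 3)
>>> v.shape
(11, 3)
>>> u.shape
(11, 3)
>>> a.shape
(37, 3, 2)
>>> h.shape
(37, 3, 2)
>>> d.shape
(11, 29, 3)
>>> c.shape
(5, 2)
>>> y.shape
(37, 3, 5)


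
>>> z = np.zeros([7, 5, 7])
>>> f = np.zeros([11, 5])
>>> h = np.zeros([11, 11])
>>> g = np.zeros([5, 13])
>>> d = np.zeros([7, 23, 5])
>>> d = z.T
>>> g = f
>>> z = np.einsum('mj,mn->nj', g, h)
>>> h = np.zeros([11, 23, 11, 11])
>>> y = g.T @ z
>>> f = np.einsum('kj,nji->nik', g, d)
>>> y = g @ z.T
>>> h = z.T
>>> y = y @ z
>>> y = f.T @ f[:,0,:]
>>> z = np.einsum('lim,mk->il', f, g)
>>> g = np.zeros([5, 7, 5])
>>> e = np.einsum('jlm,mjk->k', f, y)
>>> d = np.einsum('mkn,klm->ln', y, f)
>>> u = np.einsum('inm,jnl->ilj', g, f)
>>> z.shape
(7, 7)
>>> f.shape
(7, 7, 11)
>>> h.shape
(5, 11)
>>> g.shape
(5, 7, 5)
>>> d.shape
(7, 11)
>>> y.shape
(11, 7, 11)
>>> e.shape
(11,)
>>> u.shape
(5, 11, 7)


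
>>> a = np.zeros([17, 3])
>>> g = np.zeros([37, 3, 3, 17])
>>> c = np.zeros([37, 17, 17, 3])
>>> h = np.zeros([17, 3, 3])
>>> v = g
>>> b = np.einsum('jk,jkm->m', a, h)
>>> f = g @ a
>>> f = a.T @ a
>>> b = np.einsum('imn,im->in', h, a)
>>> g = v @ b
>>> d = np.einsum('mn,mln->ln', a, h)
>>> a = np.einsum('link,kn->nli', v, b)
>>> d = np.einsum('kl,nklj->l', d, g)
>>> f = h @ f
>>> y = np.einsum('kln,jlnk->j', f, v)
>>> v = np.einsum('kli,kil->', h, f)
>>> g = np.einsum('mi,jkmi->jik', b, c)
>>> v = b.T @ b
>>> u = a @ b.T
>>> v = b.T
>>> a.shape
(3, 37, 3)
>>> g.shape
(37, 3, 17)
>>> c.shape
(37, 17, 17, 3)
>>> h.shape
(17, 3, 3)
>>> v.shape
(3, 17)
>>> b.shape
(17, 3)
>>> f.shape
(17, 3, 3)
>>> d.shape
(3,)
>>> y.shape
(37,)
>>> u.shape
(3, 37, 17)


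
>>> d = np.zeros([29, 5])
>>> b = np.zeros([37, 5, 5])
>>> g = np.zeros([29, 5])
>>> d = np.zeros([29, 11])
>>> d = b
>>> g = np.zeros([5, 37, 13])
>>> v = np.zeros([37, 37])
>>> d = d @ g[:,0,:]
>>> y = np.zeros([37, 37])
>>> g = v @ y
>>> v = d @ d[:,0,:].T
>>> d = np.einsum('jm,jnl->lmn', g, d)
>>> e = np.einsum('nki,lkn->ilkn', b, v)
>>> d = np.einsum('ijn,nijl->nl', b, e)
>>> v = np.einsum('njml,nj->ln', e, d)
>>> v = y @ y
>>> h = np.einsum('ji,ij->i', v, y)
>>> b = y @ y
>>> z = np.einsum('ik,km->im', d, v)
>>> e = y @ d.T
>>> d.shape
(5, 37)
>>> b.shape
(37, 37)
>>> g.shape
(37, 37)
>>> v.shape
(37, 37)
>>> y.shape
(37, 37)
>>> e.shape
(37, 5)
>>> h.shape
(37,)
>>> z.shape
(5, 37)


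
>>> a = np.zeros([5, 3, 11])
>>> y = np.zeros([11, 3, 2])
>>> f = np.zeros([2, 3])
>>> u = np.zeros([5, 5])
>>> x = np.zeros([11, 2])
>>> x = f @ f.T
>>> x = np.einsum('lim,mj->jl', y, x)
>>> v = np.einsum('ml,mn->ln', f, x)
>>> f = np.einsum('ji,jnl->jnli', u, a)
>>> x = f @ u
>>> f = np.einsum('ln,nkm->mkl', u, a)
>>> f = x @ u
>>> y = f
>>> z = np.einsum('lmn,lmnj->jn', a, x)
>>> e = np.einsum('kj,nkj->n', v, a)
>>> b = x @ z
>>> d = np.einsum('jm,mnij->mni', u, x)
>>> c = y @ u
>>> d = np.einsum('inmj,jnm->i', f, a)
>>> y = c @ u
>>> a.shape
(5, 3, 11)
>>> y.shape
(5, 3, 11, 5)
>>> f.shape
(5, 3, 11, 5)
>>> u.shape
(5, 5)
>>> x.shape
(5, 3, 11, 5)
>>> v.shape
(3, 11)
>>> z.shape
(5, 11)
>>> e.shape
(5,)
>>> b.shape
(5, 3, 11, 11)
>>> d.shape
(5,)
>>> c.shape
(5, 3, 11, 5)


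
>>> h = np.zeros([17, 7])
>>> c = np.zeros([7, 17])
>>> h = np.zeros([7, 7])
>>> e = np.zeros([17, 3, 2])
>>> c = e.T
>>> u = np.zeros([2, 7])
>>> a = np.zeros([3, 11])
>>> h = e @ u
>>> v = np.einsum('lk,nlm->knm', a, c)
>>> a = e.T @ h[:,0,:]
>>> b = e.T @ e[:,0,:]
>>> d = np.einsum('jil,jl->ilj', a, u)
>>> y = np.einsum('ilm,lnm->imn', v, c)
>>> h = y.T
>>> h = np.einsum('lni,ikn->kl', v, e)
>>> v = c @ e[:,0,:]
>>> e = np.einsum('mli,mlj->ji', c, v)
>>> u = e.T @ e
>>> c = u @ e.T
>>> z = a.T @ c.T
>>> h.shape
(3, 11)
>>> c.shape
(17, 2)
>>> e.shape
(2, 17)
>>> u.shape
(17, 17)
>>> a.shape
(2, 3, 7)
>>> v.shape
(2, 3, 2)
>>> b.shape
(2, 3, 2)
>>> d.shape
(3, 7, 2)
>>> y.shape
(11, 17, 3)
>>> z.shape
(7, 3, 17)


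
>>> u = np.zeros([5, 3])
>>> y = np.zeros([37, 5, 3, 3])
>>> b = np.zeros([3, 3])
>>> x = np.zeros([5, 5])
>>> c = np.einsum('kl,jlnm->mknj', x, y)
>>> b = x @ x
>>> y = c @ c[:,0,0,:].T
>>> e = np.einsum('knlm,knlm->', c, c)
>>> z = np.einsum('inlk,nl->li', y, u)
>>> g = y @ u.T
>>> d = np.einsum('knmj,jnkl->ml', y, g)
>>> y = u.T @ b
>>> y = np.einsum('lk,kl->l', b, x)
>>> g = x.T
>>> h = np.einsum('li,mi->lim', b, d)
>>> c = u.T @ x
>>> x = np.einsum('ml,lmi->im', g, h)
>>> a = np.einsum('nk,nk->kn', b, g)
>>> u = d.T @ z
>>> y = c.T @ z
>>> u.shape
(5, 3)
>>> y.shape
(5, 3)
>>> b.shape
(5, 5)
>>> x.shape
(3, 5)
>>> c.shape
(3, 5)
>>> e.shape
()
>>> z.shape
(3, 3)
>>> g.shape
(5, 5)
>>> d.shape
(3, 5)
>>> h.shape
(5, 5, 3)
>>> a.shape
(5, 5)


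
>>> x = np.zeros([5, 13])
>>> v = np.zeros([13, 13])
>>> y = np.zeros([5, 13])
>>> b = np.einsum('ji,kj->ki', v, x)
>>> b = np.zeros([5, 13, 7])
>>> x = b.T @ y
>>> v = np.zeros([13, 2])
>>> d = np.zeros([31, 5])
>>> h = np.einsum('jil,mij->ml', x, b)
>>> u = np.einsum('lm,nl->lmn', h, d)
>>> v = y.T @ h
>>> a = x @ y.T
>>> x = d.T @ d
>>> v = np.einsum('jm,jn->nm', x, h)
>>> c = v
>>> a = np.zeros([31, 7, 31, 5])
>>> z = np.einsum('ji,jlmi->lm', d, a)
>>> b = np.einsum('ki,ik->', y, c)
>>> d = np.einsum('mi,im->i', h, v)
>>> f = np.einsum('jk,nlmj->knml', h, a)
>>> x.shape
(5, 5)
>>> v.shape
(13, 5)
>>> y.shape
(5, 13)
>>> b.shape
()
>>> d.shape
(13,)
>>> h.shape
(5, 13)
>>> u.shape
(5, 13, 31)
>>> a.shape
(31, 7, 31, 5)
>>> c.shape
(13, 5)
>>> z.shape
(7, 31)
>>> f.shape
(13, 31, 31, 7)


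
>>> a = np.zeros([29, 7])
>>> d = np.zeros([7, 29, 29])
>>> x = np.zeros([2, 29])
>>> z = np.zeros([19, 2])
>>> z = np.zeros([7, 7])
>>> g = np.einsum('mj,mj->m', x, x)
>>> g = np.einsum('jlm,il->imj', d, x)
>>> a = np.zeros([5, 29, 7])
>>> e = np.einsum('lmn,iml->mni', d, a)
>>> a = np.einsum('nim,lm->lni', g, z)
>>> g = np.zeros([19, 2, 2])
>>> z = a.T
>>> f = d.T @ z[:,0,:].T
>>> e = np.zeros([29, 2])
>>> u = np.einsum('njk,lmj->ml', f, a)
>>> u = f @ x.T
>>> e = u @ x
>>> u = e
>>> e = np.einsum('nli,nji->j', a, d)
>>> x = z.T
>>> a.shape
(7, 2, 29)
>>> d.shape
(7, 29, 29)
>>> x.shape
(7, 2, 29)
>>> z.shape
(29, 2, 7)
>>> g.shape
(19, 2, 2)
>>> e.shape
(29,)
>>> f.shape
(29, 29, 29)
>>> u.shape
(29, 29, 29)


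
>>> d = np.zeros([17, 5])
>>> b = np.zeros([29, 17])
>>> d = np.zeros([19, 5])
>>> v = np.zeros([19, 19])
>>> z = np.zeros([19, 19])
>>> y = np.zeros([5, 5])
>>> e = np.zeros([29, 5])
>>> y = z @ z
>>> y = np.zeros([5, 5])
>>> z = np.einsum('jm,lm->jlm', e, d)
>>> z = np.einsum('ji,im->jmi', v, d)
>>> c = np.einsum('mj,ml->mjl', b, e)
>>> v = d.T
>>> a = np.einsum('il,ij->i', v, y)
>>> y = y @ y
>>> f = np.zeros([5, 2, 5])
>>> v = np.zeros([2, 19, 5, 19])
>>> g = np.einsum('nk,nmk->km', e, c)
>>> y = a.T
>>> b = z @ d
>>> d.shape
(19, 5)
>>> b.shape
(19, 5, 5)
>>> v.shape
(2, 19, 5, 19)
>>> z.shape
(19, 5, 19)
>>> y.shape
(5,)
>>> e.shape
(29, 5)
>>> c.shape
(29, 17, 5)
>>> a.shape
(5,)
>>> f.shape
(5, 2, 5)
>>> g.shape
(5, 17)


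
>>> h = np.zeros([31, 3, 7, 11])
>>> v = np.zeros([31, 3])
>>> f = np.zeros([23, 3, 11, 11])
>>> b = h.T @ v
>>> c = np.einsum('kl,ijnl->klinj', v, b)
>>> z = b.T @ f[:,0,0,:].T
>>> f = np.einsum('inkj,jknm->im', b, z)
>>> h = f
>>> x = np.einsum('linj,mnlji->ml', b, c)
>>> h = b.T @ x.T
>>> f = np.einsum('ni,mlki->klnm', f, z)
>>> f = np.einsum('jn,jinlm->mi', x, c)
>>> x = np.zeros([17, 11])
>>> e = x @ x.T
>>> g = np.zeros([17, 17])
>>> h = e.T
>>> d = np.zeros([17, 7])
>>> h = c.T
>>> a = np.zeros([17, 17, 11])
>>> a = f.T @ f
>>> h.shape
(7, 3, 11, 3, 31)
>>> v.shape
(31, 3)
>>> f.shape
(7, 3)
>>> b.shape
(11, 7, 3, 3)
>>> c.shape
(31, 3, 11, 3, 7)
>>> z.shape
(3, 3, 7, 23)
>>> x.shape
(17, 11)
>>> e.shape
(17, 17)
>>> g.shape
(17, 17)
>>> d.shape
(17, 7)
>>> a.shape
(3, 3)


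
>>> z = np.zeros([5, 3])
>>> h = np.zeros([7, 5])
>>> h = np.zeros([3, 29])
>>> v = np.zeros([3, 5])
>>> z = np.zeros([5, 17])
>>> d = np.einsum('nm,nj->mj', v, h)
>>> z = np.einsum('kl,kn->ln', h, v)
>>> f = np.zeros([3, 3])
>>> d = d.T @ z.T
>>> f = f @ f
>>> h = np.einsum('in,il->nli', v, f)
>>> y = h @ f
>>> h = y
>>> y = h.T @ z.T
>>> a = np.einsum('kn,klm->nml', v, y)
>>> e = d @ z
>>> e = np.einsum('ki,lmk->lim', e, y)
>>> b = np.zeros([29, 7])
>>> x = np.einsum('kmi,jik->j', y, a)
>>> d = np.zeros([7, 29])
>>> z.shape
(29, 5)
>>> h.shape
(5, 3, 3)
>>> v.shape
(3, 5)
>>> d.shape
(7, 29)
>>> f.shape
(3, 3)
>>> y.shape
(3, 3, 29)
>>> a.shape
(5, 29, 3)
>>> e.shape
(3, 5, 3)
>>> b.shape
(29, 7)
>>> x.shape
(5,)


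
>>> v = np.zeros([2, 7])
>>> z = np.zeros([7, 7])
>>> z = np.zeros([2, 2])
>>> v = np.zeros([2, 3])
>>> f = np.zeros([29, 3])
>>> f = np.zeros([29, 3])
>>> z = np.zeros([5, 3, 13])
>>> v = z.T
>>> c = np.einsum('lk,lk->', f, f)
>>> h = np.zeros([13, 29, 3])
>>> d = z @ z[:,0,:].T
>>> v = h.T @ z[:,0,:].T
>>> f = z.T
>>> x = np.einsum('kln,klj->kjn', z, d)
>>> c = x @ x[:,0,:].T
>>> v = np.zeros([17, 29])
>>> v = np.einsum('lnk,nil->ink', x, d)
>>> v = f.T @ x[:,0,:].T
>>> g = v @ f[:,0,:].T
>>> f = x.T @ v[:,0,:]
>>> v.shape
(5, 3, 5)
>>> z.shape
(5, 3, 13)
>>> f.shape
(13, 5, 5)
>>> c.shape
(5, 5, 5)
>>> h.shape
(13, 29, 3)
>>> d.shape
(5, 3, 5)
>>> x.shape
(5, 5, 13)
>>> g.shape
(5, 3, 13)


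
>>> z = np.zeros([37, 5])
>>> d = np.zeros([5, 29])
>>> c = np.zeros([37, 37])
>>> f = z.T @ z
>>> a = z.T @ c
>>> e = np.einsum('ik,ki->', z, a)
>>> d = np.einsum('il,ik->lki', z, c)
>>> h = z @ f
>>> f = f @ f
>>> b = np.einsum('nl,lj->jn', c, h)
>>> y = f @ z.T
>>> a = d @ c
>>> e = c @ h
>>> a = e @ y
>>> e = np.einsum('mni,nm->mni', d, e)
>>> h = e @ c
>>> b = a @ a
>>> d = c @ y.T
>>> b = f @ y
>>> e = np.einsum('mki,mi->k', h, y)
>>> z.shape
(37, 5)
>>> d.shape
(37, 5)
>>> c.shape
(37, 37)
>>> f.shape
(5, 5)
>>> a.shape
(37, 37)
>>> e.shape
(37,)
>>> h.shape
(5, 37, 37)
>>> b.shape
(5, 37)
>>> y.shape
(5, 37)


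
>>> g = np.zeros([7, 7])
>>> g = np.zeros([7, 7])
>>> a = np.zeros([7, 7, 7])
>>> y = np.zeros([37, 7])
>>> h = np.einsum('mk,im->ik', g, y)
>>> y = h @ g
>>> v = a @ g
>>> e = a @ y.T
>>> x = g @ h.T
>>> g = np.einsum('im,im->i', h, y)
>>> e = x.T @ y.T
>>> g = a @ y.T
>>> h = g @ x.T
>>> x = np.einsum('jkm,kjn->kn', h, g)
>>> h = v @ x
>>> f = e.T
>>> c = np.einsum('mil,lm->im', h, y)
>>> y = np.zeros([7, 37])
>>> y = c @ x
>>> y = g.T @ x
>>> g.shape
(7, 7, 37)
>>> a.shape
(7, 7, 7)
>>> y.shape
(37, 7, 37)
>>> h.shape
(7, 7, 37)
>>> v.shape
(7, 7, 7)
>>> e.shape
(37, 37)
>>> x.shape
(7, 37)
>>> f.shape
(37, 37)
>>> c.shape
(7, 7)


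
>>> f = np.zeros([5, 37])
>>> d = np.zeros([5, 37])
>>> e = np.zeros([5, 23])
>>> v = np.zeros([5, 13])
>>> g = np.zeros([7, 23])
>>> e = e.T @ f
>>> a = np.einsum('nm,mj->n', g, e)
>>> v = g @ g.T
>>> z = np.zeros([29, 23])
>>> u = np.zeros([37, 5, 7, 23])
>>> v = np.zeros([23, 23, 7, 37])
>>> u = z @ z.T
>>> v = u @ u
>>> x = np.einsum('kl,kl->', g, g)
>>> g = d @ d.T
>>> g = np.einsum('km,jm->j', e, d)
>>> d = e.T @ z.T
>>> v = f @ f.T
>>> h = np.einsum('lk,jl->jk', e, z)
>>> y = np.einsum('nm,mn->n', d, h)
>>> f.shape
(5, 37)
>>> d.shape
(37, 29)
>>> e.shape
(23, 37)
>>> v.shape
(5, 5)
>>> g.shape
(5,)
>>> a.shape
(7,)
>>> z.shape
(29, 23)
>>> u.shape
(29, 29)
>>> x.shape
()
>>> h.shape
(29, 37)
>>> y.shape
(37,)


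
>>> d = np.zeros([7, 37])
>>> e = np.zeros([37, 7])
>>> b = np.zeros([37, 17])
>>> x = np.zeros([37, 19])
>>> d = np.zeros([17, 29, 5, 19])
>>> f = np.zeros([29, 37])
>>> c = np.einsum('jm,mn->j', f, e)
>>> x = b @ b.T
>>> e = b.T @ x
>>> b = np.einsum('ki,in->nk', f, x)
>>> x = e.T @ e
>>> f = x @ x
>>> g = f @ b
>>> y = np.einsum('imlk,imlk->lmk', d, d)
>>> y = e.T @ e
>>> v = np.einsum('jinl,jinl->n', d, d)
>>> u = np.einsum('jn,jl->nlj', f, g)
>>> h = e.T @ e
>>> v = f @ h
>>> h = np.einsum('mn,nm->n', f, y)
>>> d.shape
(17, 29, 5, 19)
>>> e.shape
(17, 37)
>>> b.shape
(37, 29)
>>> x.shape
(37, 37)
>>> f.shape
(37, 37)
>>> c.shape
(29,)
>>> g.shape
(37, 29)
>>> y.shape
(37, 37)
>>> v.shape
(37, 37)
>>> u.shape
(37, 29, 37)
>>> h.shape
(37,)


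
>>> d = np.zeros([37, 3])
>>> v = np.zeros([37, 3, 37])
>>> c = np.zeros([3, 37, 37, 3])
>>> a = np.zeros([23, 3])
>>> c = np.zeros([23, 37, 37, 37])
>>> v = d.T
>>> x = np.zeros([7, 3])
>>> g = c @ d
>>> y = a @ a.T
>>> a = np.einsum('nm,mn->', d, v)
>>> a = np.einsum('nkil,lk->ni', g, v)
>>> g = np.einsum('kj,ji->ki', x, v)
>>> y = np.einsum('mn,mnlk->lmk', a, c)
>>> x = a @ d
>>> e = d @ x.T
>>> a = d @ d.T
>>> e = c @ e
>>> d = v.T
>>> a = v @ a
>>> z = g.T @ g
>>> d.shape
(37, 3)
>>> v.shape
(3, 37)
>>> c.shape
(23, 37, 37, 37)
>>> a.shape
(3, 37)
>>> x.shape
(23, 3)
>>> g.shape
(7, 37)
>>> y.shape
(37, 23, 37)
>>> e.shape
(23, 37, 37, 23)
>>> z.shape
(37, 37)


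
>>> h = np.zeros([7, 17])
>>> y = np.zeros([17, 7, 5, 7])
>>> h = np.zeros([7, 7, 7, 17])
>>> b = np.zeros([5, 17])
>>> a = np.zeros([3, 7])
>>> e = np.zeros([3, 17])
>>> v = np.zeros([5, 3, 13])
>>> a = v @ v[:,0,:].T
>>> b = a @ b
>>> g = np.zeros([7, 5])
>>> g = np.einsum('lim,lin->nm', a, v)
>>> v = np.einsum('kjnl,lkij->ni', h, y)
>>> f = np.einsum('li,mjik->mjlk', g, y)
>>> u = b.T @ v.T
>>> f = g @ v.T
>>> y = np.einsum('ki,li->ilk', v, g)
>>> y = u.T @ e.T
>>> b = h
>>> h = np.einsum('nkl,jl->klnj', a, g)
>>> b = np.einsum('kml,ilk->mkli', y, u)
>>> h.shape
(3, 5, 5, 13)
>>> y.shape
(7, 3, 3)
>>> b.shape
(3, 7, 3, 17)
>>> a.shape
(5, 3, 5)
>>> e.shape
(3, 17)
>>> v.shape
(7, 5)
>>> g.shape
(13, 5)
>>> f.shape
(13, 7)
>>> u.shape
(17, 3, 7)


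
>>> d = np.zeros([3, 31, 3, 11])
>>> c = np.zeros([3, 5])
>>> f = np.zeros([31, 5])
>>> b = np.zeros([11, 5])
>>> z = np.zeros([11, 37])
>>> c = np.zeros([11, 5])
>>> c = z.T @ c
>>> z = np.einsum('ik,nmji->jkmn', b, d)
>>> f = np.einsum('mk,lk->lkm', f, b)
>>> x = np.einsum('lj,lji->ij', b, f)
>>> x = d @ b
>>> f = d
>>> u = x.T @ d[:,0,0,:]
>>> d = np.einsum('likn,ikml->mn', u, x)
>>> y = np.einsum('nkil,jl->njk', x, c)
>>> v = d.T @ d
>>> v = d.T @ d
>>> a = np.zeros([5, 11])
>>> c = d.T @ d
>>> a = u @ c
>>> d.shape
(3, 11)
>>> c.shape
(11, 11)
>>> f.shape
(3, 31, 3, 11)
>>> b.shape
(11, 5)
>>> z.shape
(3, 5, 31, 3)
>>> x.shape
(3, 31, 3, 5)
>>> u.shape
(5, 3, 31, 11)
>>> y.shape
(3, 37, 31)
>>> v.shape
(11, 11)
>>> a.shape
(5, 3, 31, 11)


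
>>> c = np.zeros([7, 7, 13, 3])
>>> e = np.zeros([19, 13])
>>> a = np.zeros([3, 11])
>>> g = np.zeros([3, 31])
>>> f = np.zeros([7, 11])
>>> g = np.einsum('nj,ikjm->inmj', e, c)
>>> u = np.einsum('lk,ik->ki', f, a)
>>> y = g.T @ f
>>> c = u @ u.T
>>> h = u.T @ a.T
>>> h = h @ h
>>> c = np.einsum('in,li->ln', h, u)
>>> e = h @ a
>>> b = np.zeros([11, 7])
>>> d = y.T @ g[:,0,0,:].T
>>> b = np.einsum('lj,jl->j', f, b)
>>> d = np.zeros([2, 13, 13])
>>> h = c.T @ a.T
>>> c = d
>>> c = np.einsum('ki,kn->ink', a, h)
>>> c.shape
(11, 3, 3)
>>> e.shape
(3, 11)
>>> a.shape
(3, 11)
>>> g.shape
(7, 19, 3, 13)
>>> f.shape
(7, 11)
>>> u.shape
(11, 3)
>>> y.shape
(13, 3, 19, 11)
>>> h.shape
(3, 3)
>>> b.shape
(11,)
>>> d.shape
(2, 13, 13)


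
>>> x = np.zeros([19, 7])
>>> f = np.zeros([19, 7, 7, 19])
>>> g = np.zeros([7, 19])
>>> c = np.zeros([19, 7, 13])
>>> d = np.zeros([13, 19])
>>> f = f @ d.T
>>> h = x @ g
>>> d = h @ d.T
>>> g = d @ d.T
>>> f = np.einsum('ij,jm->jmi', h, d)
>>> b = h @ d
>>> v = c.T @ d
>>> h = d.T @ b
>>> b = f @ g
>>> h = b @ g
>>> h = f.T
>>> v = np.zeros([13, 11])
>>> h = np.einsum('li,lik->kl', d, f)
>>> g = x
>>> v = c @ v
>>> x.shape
(19, 7)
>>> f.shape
(19, 13, 19)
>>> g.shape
(19, 7)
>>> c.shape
(19, 7, 13)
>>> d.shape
(19, 13)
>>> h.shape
(19, 19)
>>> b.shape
(19, 13, 19)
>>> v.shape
(19, 7, 11)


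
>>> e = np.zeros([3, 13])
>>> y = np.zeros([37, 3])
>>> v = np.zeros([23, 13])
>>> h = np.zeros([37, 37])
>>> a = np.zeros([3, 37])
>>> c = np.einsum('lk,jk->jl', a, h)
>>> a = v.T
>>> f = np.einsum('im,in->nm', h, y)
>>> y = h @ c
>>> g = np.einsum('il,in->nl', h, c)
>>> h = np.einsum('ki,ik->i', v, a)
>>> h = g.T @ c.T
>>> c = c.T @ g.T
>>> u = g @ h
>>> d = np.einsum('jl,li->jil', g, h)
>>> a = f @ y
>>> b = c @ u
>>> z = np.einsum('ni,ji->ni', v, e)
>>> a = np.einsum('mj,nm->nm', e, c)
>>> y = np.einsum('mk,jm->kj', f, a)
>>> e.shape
(3, 13)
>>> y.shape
(37, 3)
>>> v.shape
(23, 13)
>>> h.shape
(37, 37)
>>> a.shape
(3, 3)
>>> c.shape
(3, 3)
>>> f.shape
(3, 37)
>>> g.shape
(3, 37)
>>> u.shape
(3, 37)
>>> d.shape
(3, 37, 37)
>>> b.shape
(3, 37)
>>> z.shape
(23, 13)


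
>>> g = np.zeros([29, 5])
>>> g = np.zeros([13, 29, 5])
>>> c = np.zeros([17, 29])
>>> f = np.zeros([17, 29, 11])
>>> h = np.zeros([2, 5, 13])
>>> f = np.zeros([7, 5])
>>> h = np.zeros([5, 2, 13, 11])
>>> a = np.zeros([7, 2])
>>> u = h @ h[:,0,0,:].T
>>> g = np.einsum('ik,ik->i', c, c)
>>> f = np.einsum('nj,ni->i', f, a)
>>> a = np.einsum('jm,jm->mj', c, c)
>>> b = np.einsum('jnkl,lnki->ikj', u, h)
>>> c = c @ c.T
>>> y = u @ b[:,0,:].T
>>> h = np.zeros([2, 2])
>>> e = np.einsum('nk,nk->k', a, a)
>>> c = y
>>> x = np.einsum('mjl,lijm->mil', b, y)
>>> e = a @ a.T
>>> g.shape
(17,)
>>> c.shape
(5, 2, 13, 11)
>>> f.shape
(2,)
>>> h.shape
(2, 2)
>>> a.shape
(29, 17)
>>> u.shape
(5, 2, 13, 5)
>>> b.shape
(11, 13, 5)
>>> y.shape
(5, 2, 13, 11)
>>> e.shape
(29, 29)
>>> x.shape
(11, 2, 5)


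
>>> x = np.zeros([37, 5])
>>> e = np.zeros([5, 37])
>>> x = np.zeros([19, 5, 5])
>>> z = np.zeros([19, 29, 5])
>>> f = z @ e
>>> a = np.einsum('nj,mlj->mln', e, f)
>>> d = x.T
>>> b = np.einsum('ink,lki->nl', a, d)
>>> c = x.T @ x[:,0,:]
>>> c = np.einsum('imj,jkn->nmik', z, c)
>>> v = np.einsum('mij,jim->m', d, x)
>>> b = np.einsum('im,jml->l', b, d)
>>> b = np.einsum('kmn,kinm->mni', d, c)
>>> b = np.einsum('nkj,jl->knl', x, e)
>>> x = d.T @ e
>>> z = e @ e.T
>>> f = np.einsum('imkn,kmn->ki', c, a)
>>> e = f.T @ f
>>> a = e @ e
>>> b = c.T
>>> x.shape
(19, 5, 37)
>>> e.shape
(5, 5)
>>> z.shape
(5, 5)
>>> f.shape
(19, 5)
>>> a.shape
(5, 5)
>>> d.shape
(5, 5, 19)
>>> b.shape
(5, 19, 29, 5)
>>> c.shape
(5, 29, 19, 5)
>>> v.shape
(5,)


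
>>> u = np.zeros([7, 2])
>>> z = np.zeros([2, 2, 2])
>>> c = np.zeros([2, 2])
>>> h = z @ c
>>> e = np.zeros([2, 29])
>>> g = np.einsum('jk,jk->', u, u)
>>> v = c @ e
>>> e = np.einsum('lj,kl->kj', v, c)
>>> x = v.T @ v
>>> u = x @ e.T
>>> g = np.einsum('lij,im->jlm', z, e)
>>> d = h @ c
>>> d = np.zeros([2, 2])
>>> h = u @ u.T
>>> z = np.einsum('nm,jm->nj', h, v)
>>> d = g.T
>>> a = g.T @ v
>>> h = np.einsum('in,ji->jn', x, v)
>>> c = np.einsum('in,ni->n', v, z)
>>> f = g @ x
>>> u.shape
(29, 2)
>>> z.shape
(29, 2)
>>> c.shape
(29,)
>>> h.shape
(2, 29)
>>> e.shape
(2, 29)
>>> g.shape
(2, 2, 29)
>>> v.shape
(2, 29)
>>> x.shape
(29, 29)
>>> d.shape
(29, 2, 2)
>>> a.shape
(29, 2, 29)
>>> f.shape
(2, 2, 29)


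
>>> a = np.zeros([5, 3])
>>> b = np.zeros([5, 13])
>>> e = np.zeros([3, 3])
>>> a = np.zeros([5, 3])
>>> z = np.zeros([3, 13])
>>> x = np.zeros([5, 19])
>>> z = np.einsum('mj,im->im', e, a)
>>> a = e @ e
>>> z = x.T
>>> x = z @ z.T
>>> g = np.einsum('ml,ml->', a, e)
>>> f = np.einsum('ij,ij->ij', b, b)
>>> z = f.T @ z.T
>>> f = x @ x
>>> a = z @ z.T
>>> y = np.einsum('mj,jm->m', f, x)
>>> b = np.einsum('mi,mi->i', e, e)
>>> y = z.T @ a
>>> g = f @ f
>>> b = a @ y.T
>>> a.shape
(13, 13)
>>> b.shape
(13, 19)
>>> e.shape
(3, 3)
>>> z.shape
(13, 19)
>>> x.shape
(19, 19)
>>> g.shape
(19, 19)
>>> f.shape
(19, 19)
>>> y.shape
(19, 13)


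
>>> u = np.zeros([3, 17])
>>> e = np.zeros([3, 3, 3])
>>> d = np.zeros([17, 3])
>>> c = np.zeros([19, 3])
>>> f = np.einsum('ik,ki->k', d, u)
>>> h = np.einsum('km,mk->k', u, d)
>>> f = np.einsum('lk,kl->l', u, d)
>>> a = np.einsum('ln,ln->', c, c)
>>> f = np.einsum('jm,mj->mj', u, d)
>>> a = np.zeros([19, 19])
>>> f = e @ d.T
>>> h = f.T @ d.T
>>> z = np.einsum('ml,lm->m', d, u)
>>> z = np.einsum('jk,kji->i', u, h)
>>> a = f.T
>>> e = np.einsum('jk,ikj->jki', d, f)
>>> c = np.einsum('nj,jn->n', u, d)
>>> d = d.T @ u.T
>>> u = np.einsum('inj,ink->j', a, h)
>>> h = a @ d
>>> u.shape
(3,)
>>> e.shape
(17, 3, 3)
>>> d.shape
(3, 3)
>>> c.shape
(3,)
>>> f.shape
(3, 3, 17)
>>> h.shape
(17, 3, 3)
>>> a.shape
(17, 3, 3)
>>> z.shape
(17,)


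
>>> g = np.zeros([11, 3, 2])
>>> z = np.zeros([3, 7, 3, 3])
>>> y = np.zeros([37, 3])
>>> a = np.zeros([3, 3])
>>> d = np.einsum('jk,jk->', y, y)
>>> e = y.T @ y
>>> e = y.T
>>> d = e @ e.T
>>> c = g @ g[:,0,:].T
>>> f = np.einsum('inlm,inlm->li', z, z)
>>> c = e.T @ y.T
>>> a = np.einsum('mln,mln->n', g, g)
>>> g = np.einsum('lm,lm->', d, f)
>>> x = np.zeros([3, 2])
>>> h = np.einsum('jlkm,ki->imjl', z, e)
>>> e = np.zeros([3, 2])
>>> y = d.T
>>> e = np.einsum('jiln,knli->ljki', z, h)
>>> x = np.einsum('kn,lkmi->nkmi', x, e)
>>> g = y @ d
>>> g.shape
(3, 3)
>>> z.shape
(3, 7, 3, 3)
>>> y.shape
(3, 3)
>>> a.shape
(2,)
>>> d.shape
(3, 3)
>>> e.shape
(3, 3, 37, 7)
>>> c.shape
(37, 37)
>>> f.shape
(3, 3)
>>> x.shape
(2, 3, 37, 7)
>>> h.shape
(37, 3, 3, 7)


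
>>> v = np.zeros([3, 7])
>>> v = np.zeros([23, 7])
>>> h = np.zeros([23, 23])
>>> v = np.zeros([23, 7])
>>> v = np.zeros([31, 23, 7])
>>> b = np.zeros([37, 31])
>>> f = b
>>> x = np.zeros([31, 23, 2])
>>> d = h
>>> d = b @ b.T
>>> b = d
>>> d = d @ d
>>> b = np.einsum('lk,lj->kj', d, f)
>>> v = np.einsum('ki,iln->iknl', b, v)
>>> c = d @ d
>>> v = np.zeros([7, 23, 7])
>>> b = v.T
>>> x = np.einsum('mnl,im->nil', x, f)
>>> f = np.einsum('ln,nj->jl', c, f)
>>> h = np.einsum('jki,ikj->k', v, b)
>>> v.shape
(7, 23, 7)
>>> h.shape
(23,)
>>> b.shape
(7, 23, 7)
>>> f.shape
(31, 37)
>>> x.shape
(23, 37, 2)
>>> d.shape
(37, 37)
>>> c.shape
(37, 37)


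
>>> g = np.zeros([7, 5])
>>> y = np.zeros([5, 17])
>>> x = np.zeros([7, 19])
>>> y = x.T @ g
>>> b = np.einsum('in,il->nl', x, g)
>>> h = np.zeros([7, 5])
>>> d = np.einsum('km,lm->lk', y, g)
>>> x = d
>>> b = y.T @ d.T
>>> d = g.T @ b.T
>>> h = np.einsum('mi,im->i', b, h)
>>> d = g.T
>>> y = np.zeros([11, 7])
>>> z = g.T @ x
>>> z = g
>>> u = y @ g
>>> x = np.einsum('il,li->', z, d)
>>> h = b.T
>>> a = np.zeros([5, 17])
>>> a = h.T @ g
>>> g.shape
(7, 5)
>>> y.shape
(11, 7)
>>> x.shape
()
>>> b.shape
(5, 7)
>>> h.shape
(7, 5)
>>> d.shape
(5, 7)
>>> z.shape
(7, 5)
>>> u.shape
(11, 5)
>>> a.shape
(5, 5)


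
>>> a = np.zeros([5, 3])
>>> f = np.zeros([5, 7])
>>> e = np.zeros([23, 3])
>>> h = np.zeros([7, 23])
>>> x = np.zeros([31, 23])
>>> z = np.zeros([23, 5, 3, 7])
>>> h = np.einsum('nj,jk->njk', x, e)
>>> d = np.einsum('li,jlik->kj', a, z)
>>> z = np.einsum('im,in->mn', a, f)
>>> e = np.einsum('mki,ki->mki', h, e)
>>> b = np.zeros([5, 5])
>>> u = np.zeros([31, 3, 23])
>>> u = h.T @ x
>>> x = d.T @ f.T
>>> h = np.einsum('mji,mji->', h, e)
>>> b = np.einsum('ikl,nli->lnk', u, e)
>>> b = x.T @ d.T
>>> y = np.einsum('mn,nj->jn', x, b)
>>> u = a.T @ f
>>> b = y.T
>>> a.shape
(5, 3)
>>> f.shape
(5, 7)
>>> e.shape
(31, 23, 3)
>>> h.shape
()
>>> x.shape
(23, 5)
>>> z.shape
(3, 7)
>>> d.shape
(7, 23)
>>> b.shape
(5, 7)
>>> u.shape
(3, 7)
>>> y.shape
(7, 5)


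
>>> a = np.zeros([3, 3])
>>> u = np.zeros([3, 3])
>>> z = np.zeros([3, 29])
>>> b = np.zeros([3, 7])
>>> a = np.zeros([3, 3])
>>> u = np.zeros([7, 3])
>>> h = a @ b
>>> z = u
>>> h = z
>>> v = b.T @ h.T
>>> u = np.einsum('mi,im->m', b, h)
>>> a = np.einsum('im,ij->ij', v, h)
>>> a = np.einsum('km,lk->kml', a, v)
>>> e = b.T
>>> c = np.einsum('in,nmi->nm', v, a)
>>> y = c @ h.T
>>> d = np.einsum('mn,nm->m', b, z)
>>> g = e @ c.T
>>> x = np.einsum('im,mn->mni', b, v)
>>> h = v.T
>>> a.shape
(7, 3, 7)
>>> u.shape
(3,)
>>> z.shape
(7, 3)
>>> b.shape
(3, 7)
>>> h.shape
(7, 7)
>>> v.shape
(7, 7)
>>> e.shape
(7, 3)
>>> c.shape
(7, 3)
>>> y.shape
(7, 7)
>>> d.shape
(3,)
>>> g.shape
(7, 7)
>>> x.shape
(7, 7, 3)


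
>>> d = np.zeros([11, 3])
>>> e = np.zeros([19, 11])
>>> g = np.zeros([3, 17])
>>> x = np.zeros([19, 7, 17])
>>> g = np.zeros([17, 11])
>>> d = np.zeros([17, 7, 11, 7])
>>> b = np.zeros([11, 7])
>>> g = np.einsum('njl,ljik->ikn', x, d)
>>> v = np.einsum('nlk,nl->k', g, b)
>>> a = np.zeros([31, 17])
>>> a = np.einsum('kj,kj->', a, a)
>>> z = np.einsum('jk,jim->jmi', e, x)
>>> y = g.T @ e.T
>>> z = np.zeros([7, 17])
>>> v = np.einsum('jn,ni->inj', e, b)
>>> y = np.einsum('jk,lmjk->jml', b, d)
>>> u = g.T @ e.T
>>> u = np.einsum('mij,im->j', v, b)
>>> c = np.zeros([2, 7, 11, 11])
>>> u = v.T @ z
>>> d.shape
(17, 7, 11, 7)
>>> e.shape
(19, 11)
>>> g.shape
(11, 7, 19)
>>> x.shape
(19, 7, 17)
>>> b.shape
(11, 7)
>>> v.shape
(7, 11, 19)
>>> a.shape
()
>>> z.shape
(7, 17)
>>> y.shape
(11, 7, 17)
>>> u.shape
(19, 11, 17)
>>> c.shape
(2, 7, 11, 11)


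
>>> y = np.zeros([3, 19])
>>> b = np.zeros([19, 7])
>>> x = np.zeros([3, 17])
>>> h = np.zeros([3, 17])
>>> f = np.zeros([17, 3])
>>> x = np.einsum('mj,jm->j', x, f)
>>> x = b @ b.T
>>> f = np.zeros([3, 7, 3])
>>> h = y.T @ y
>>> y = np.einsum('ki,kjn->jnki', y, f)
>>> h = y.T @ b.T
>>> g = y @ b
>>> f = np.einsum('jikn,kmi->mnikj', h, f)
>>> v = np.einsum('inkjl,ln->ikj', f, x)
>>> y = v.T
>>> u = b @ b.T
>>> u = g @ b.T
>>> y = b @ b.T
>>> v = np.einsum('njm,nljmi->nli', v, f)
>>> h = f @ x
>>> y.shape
(19, 19)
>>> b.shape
(19, 7)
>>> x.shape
(19, 19)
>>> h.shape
(7, 19, 3, 3, 19)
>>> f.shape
(7, 19, 3, 3, 19)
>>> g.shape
(7, 3, 3, 7)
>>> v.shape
(7, 19, 19)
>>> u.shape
(7, 3, 3, 19)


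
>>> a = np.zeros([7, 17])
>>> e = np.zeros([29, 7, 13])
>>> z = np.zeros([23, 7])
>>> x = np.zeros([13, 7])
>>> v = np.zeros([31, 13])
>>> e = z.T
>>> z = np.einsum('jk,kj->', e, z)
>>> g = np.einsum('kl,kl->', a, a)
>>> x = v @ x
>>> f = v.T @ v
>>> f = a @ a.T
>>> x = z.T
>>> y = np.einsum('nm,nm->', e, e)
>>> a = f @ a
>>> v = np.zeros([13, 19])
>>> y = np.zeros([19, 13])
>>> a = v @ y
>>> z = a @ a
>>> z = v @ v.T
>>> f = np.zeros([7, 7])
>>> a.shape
(13, 13)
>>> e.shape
(7, 23)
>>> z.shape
(13, 13)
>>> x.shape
()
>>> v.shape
(13, 19)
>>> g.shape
()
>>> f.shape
(7, 7)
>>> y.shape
(19, 13)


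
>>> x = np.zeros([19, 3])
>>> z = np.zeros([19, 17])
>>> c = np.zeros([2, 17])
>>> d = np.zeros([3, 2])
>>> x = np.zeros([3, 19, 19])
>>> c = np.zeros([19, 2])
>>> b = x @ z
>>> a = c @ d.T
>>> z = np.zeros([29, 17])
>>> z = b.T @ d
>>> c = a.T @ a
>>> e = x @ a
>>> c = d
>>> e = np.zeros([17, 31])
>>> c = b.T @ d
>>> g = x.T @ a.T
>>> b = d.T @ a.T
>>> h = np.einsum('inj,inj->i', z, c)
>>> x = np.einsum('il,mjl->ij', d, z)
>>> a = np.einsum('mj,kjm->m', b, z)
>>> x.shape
(3, 19)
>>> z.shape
(17, 19, 2)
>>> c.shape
(17, 19, 2)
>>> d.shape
(3, 2)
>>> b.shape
(2, 19)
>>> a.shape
(2,)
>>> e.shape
(17, 31)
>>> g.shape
(19, 19, 19)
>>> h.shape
(17,)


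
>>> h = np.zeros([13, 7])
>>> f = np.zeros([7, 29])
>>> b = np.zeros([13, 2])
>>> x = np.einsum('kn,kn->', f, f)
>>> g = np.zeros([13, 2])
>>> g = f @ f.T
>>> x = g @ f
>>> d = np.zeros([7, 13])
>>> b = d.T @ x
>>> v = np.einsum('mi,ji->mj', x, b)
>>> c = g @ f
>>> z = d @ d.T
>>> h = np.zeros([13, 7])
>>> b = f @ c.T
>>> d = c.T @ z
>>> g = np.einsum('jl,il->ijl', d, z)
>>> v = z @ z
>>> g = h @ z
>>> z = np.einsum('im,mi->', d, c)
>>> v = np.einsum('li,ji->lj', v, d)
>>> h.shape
(13, 7)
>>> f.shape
(7, 29)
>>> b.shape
(7, 7)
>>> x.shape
(7, 29)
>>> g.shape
(13, 7)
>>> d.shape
(29, 7)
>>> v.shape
(7, 29)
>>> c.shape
(7, 29)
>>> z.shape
()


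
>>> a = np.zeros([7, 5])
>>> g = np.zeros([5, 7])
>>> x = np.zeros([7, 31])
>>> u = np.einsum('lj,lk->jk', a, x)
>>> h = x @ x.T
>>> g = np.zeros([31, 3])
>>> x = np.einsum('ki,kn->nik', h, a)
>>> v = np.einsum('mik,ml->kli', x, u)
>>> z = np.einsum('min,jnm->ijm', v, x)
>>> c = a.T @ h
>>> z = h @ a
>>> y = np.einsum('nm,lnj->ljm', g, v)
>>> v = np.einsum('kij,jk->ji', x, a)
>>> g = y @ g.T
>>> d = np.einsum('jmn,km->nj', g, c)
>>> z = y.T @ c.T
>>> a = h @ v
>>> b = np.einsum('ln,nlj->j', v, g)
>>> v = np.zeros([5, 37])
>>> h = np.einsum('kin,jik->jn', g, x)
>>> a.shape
(7, 7)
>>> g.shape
(7, 7, 31)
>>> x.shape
(5, 7, 7)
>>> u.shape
(5, 31)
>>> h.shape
(5, 31)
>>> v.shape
(5, 37)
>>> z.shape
(3, 7, 5)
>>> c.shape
(5, 7)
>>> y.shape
(7, 7, 3)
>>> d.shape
(31, 7)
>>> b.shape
(31,)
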